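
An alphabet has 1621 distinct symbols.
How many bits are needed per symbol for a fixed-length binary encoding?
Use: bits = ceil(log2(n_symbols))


log2(1621) = 10.6627
Bracket: 2^10 = 1024 < 1621 <= 2^11 = 2048
So ceil(log2(1621)) = 11

bits = ceil(log2(1621)) = ceil(10.6627) = 11 bits


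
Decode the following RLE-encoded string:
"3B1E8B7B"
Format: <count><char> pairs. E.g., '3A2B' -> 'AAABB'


Expanding each <count><char> pair:
  3B -> 'BBB'
  1E -> 'E'
  8B -> 'BBBBBBBB'
  7B -> 'BBBBBBB'

Decoded = BBBEBBBBBBBBBBBBBBB


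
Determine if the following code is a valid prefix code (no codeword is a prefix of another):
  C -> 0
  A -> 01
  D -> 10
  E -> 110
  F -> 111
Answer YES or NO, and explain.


Checking each pair (does one codeword prefix another?):
  C='0' vs A='01': prefix -- VIOLATION

NO -- this is NOT a valid prefix code. C (0) is a prefix of A (01).


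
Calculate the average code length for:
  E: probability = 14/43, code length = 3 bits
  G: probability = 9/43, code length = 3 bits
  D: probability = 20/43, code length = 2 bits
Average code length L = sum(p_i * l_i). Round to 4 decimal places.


Weighted contributions p_i * l_i:
  E: (14/43) * 3 = 42/43
  G: (9/43) * 3 = 27/43
  D: (20/43) * 2 = 40/43
Sum = (42 + 27 + 40)/43 = 109/43

L = 109/43 = 2.5349 bits/symbol


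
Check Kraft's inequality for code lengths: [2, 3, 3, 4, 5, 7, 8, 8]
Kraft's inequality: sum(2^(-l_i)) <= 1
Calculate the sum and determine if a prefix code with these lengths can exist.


Sum = 2^(-2) + 2^(-3) + 2^(-3) + 2^(-4) + 2^(-5) + 2^(-7) + 2^(-8) + 2^(-8)
    = 0.25 + 0.125 + 0.125 + 0.0625 + 0.03125 + 0.0078125 + 0.00390625 + 0.00390625
    = 156/256 = 0.609375
Since 0.609375 <= 1, Kraft's inequality IS satisfied.
A prefix code with these lengths CAN exist.

Kraft sum = 0.609375. Satisfied.


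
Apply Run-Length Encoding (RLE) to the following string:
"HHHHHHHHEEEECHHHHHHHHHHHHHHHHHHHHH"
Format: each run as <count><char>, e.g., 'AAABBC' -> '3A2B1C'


Scanning runs left to right:
  i=0: run of 'H' x 8 -> '8H'
  i=8: run of 'E' x 4 -> '4E'
  i=12: run of 'C' x 1 -> '1C'
  i=13: run of 'H' x 21 -> '21H'

RLE = 8H4E1C21H


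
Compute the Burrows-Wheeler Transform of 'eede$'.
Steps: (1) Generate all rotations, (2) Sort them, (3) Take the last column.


Rotations (sorted):
  0: $eede -> last char: e
  1: de$ee -> last char: e
  2: e$eed -> last char: d
  3: ede$e -> last char: e
  4: eede$ -> last char: $


BWT = eede$


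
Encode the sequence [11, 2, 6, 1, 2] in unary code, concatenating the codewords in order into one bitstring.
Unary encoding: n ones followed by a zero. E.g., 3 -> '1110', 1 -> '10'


Encode each number as n ones followed by a terminating 0:
  11 -> 111111111110 (12 bits)
  2 -> 110 (3 bits)
  6 -> 1111110 (7 bits)
  1 -> 10 (2 bits)
  2 -> 110 (3 bits)
Total length = 12 + 3 + 7 + 2 + 3 = 27 bits.

Unary([11, 2, 6, 1, 2]) = 111111111110110111111010110 (27 bits)


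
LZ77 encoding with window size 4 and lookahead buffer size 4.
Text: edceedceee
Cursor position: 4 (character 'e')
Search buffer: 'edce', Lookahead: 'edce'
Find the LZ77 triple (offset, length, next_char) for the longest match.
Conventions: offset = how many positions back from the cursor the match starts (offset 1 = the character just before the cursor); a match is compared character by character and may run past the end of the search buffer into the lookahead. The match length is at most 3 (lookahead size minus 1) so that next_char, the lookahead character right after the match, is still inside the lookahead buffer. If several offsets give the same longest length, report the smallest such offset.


Try each offset into the search buffer:
  offset=1 (pos 3, char 'e'): match length 1
  offset=2 (pos 2, char 'c'): match length 0
  offset=3 (pos 1, char 'd'): match length 0
  offset=4 (pos 0, char 'e'): match length 3
Longest match has length 3 at offset 4.
next_char = character at position 4 + 3 = 7 -> 'e'

Best match: offset=4, length=3 (matching 'edc' starting at position 0)
LZ77 triple: (4, 3, 'e')


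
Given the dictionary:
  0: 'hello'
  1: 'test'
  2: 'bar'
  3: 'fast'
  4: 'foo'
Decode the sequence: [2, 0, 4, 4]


Look up each index in the dictionary:
  2 -> 'bar'
  0 -> 'hello'
  4 -> 'foo'
  4 -> 'foo'

Decoded: "bar hello foo foo"


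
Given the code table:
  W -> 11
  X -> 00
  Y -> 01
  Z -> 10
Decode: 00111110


Decoding:
00 -> X
11 -> W
11 -> W
10 -> Z


Result: XWWZ


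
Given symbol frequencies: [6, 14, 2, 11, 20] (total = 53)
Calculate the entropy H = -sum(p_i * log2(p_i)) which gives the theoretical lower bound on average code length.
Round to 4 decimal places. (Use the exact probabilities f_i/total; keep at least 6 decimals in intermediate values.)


Per-symbol terms -p_i * log2(p_i) with p_i = f_i/53:
  p = 6/53 = 0.113208: log2(p) = -3.142958, -p*log2(p) = 0.355807
  p = 14/53 = 0.264151: log2(p) = -1.920566, -p*log2(p) = 0.507319
  p = 2/53 = 0.037736: log2(p) = -4.727920, -p*log2(p) = 0.178412
  p = 11/53 = 0.207547: log2(p) = -2.268489, -p*log2(p) = 0.470818
  p = 20/53 = 0.377358: log2(p) = -1.405992, -p*log2(p) = 0.530563
H = 0.355807 + 0.507319 + 0.178412 + 0.470818 + 0.530563 = 2.042919

H = 2.0429 bits/symbol


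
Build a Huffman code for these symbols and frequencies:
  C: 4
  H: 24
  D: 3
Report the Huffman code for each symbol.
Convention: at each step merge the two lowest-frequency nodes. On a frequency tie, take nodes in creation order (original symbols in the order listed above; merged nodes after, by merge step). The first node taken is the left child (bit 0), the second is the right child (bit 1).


Huffman tree construction:
Step 1: Merge D(3) + C(4) = 7
Step 2: Merge (D+C)(7) + H(24) = 31
Read each symbol's code off the tree from the root (left child = 0, right child = 1).

Codes:
  C: 01 (length 2)
  H: 1 (length 1)
  D: 00 (length 2)
Average code length: 38/31 = 1.2258 bits/symbol


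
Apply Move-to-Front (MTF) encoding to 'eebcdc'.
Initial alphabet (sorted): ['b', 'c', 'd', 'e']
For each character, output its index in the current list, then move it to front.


MTF encoding:
'e': index 3 in ['b', 'c', 'd', 'e'] -> ['e', 'b', 'c', 'd']
'e': index 0 in ['e', 'b', 'c', 'd'] -> ['e', 'b', 'c', 'd']
'b': index 1 in ['e', 'b', 'c', 'd'] -> ['b', 'e', 'c', 'd']
'c': index 2 in ['b', 'e', 'c', 'd'] -> ['c', 'b', 'e', 'd']
'd': index 3 in ['c', 'b', 'e', 'd'] -> ['d', 'c', 'b', 'e']
'c': index 1 in ['d', 'c', 'b', 'e'] -> ['c', 'd', 'b', 'e']


Output: [3, 0, 1, 2, 3, 1]


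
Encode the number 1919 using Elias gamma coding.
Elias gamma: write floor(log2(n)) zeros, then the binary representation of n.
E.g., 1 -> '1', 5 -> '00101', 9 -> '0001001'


num_bits = floor(log2(1919)) + 1 = 11
leading_zeros = num_bits - 1 = 10
binary(1919) = 11101111111

Elias gamma(1919) = '0000000000' + '11101111111' = 000000000011101111111 (21 bits)


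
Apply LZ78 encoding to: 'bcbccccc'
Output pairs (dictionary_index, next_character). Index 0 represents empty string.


LZ78 encoding steps:
Dictionary: {0: ''}
Step 1: w='' (idx 0), next='b' -> output (0, 'b'), add 'b' as idx 1
Step 2: w='' (idx 0), next='c' -> output (0, 'c'), add 'c' as idx 2
Step 3: w='b' (idx 1), next='c' -> output (1, 'c'), add 'bc' as idx 3
Step 4: w='c' (idx 2), next='c' -> output (2, 'c'), add 'cc' as idx 4
Step 5: w='cc' (idx 4), end of input -> output (4, '')


Encoded: [(0, 'b'), (0, 'c'), (1, 'c'), (2, 'c'), (4, '')]


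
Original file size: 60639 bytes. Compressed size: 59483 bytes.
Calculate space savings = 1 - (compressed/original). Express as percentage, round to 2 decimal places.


ratio = compressed/original = 59483/60639 = 0.980936
savings = 1 - ratio = 1 - 0.980936 = 0.019064
as a percentage: 0.019064 * 100 = 1.91%

Space savings = 1 - 59483/60639 = 1.91%


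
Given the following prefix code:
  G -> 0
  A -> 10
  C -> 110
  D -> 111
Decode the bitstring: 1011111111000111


Decoding step by step:
Bits 10 -> A
Bits 111 -> D
Bits 111 -> D
Bits 110 -> C
Bits 0 -> G
Bits 0 -> G
Bits 111 -> D


Decoded message: ADDCGGD


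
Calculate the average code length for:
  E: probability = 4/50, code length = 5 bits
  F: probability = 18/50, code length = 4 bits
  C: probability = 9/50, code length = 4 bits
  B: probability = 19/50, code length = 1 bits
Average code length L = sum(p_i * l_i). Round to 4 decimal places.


Weighted contributions p_i * l_i:
  E: (4/50) * 5 = 20/50
  F: (18/50) * 4 = 72/50
  C: (9/50) * 4 = 36/50
  B: (19/50) * 1 = 19/50
Sum = (20 + 72 + 36 + 19)/50 = 147/50

L = 147/50 = 2.9400 bits/symbol


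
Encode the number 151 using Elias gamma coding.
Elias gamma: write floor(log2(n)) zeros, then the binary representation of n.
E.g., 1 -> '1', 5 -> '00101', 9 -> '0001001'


num_bits = floor(log2(151)) + 1 = 8
leading_zeros = num_bits - 1 = 7
binary(151) = 10010111

Elias gamma(151) = '0000000' + '10010111' = 000000010010111 (15 bits)


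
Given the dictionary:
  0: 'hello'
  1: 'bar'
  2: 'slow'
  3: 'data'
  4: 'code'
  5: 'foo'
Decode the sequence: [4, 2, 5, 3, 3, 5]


Look up each index in the dictionary:
  4 -> 'code'
  2 -> 'slow'
  5 -> 'foo'
  3 -> 'data'
  3 -> 'data'
  5 -> 'foo'

Decoded: "code slow foo data data foo"


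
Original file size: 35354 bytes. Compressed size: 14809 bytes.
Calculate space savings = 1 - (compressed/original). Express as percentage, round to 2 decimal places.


ratio = compressed/original = 14809/35354 = 0.418878
savings = 1 - ratio = 1 - 0.418878 = 0.581122
as a percentage: 0.581122 * 100 = 58.11%

Space savings = 1 - 14809/35354 = 58.11%


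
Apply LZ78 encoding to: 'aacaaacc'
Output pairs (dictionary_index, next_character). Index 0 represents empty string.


LZ78 encoding steps:
Dictionary: {0: ''}
Step 1: w='' (idx 0), next='a' -> output (0, 'a'), add 'a' as idx 1
Step 2: w='a' (idx 1), next='c' -> output (1, 'c'), add 'ac' as idx 2
Step 3: w='a' (idx 1), next='a' -> output (1, 'a'), add 'aa' as idx 3
Step 4: w='ac' (idx 2), next='c' -> output (2, 'c'), add 'acc' as idx 4


Encoded: [(0, 'a'), (1, 'c'), (1, 'a'), (2, 'c')]


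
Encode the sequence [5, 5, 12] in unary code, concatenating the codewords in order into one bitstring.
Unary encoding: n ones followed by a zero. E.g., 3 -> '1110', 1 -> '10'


Encode each number as n ones followed by a terminating 0:
  5 -> 111110 (6 bits)
  5 -> 111110 (6 bits)
  12 -> 1111111111110 (13 bits)
Total length = 6 + 6 + 13 = 25 bits.

Unary([5, 5, 12]) = 1111101111101111111111110 (25 bits)


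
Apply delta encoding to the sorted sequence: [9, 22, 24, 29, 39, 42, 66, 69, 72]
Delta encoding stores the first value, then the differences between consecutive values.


First value: 9
Deltas:
  22 - 9 = 13
  24 - 22 = 2
  29 - 24 = 5
  39 - 29 = 10
  42 - 39 = 3
  66 - 42 = 24
  69 - 66 = 3
  72 - 69 = 3


Delta encoded: [9, 13, 2, 5, 10, 3, 24, 3, 3]


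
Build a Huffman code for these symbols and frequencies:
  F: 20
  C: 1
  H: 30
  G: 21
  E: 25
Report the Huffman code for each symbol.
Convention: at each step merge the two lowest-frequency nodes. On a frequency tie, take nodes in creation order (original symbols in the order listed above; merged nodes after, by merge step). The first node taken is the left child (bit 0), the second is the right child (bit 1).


Huffman tree construction:
Step 1: Merge C(1) + F(20) = 21
Step 2: Merge G(21) + (C+F)(21) = 42
Step 3: Merge E(25) + H(30) = 55
Step 4: Merge (G+(C+F))(42) + (E+H)(55) = 97
Read each symbol's code off the tree from the root (left child = 0, right child = 1).

Codes:
  F: 011 (length 3)
  C: 010 (length 3)
  H: 11 (length 2)
  G: 00 (length 2)
  E: 10 (length 2)
Average code length: 215/97 = 2.2165 bits/symbol


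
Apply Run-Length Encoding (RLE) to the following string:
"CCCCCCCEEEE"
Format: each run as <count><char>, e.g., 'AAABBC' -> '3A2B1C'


Scanning runs left to right:
  i=0: run of 'C' x 7 -> '7C'
  i=7: run of 'E' x 4 -> '4E'

RLE = 7C4E


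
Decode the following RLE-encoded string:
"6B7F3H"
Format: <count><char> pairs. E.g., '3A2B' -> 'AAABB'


Expanding each <count><char> pair:
  6B -> 'BBBBBB'
  7F -> 'FFFFFFF'
  3H -> 'HHH'

Decoded = BBBBBBFFFFFFFHHH


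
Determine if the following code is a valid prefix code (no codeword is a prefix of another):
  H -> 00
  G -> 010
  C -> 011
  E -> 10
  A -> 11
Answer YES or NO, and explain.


Checking each pair (does one codeword prefix another?):
  H='00' vs G='010': no prefix
  H='00' vs C='011': no prefix
  H='00' vs E='10': no prefix
  H='00' vs A='11': no prefix
  G='010' vs H='00': no prefix
  G='010' vs C='011': no prefix
  G='010' vs E='10': no prefix
  G='010' vs A='11': no prefix
  C='011' vs H='00': no prefix
  C='011' vs G='010': no prefix
  C='011' vs E='10': no prefix
  C='011' vs A='11': no prefix
  E='10' vs H='00': no prefix
  E='10' vs G='010': no prefix
  E='10' vs C='011': no prefix
  E='10' vs A='11': no prefix
  A='11' vs H='00': no prefix
  A='11' vs G='010': no prefix
  A='11' vs C='011': no prefix
  A='11' vs E='10': no prefix
No violation found over all pairs.

YES -- this is a valid prefix code. No codeword is a prefix of any other codeword.


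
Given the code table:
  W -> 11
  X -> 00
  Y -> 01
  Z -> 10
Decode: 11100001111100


Decoding:
11 -> W
10 -> Z
00 -> X
01 -> Y
11 -> W
11 -> W
00 -> X


Result: WZXYWWX


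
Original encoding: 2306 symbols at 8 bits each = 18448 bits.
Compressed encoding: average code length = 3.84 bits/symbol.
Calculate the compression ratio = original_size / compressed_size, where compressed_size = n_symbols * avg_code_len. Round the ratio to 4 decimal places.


original_size = n_symbols * orig_bits = 2306 * 8 = 18448 bits
compressed_size = n_symbols * avg_code_len = 2306 * 3.84 = 8855.04 bits
ratio = original_size / compressed_size = 18448 / 8855.04 = 2.0833

Compression ratio = 2.0833


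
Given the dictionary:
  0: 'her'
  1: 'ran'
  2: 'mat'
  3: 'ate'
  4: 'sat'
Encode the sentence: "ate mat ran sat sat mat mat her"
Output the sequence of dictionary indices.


Look up each word in the dictionary:
  'ate' -> 3
  'mat' -> 2
  'ran' -> 1
  'sat' -> 4
  'sat' -> 4
  'mat' -> 2
  'mat' -> 2
  'her' -> 0

Encoded: [3, 2, 1, 4, 4, 2, 2, 0]


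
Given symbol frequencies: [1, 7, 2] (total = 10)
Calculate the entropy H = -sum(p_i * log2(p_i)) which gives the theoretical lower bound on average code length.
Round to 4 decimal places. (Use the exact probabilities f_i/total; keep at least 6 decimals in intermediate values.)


Per-symbol terms -p_i * log2(p_i) with p_i = f_i/10:
  p = 1/10 = 0.100000: log2(p) = -3.321928, -p*log2(p) = 0.332193
  p = 7/10 = 0.700000: log2(p) = -0.514573, -p*log2(p) = 0.360201
  p = 2/10 = 0.200000: log2(p) = -2.321928, -p*log2(p) = 0.464386
H = 0.332193 + 0.360201 + 0.464386 = 1.156780

H = 1.1568 bits/symbol


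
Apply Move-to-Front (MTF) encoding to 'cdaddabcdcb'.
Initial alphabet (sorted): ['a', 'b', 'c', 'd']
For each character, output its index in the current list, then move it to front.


MTF encoding:
'c': index 2 in ['a', 'b', 'c', 'd'] -> ['c', 'a', 'b', 'd']
'd': index 3 in ['c', 'a', 'b', 'd'] -> ['d', 'c', 'a', 'b']
'a': index 2 in ['d', 'c', 'a', 'b'] -> ['a', 'd', 'c', 'b']
'd': index 1 in ['a', 'd', 'c', 'b'] -> ['d', 'a', 'c', 'b']
'd': index 0 in ['d', 'a', 'c', 'b'] -> ['d', 'a', 'c', 'b']
'a': index 1 in ['d', 'a', 'c', 'b'] -> ['a', 'd', 'c', 'b']
'b': index 3 in ['a', 'd', 'c', 'b'] -> ['b', 'a', 'd', 'c']
'c': index 3 in ['b', 'a', 'd', 'c'] -> ['c', 'b', 'a', 'd']
'd': index 3 in ['c', 'b', 'a', 'd'] -> ['d', 'c', 'b', 'a']
'c': index 1 in ['d', 'c', 'b', 'a'] -> ['c', 'd', 'b', 'a']
'b': index 2 in ['c', 'd', 'b', 'a'] -> ['b', 'c', 'd', 'a']


Output: [2, 3, 2, 1, 0, 1, 3, 3, 3, 1, 2]


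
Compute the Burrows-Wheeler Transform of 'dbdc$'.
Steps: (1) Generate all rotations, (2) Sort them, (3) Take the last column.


Rotations (sorted):
  0: $dbdc -> last char: c
  1: bdc$d -> last char: d
  2: c$dbd -> last char: d
  3: dbdc$ -> last char: $
  4: dc$db -> last char: b


BWT = cdd$b


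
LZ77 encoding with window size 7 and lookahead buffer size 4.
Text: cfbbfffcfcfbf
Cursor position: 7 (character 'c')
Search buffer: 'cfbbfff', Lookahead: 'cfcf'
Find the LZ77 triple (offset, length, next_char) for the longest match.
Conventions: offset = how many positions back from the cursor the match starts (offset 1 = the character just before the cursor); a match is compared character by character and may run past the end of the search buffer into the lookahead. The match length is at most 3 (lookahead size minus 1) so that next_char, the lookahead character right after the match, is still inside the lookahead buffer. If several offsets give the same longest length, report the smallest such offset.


Try each offset into the search buffer:
  offset=1 (pos 6, char 'f'): match length 0
  offset=2 (pos 5, char 'f'): match length 0
  offset=3 (pos 4, char 'f'): match length 0
  offset=4 (pos 3, char 'b'): match length 0
  offset=5 (pos 2, char 'b'): match length 0
  offset=6 (pos 1, char 'f'): match length 0
  offset=7 (pos 0, char 'c'): match length 2
Longest match has length 2 at offset 7.
next_char = character at position 7 + 2 = 9 -> 'c'

Best match: offset=7, length=2 (matching 'cf' starting at position 0)
LZ77 triple: (7, 2, 'c')


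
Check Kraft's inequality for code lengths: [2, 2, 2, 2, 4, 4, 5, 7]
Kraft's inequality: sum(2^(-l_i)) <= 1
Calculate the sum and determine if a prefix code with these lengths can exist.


Sum = 2^(-2) + 2^(-2) + 2^(-2) + 2^(-2) + 2^(-4) + 2^(-4) + 2^(-5) + 2^(-7)
    = 0.25 + 0.25 + 0.25 + 0.25 + 0.0625 + 0.0625 + 0.03125 + 0.0078125
    = 149/128 = 1.1640625
Since 1.1640625 > 1, Kraft's inequality is NOT satisfied.
A prefix code with these lengths CANNOT exist.

Kraft sum = 1.1640625. Not satisfied.


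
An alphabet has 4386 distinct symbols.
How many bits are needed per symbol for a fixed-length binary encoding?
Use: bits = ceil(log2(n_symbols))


log2(4386) = 12.0987
Bracket: 2^12 = 4096 < 4386 <= 2^13 = 8192
So ceil(log2(4386)) = 13

bits = ceil(log2(4386)) = ceil(12.0987) = 13 bits


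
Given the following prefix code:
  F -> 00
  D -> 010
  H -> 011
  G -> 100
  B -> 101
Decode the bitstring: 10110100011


Decoding step by step:
Bits 101 -> B
Bits 101 -> B
Bits 00 -> F
Bits 011 -> H


Decoded message: BBFH


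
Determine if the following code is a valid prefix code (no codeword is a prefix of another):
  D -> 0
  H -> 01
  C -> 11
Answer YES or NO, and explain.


Checking each pair (does one codeword prefix another?):
  D='0' vs H='01': prefix -- VIOLATION

NO -- this is NOT a valid prefix code. D (0) is a prefix of H (01).


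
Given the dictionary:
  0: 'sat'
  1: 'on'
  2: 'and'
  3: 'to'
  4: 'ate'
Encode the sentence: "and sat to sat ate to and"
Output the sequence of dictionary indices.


Look up each word in the dictionary:
  'and' -> 2
  'sat' -> 0
  'to' -> 3
  'sat' -> 0
  'ate' -> 4
  'to' -> 3
  'and' -> 2

Encoded: [2, 0, 3, 0, 4, 3, 2]


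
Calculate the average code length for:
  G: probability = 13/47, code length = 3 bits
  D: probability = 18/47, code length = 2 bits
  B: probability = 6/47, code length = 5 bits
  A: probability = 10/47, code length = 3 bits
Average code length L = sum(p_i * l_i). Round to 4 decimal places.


Weighted contributions p_i * l_i:
  G: (13/47) * 3 = 39/47
  D: (18/47) * 2 = 36/47
  B: (6/47) * 5 = 30/47
  A: (10/47) * 3 = 30/47
Sum = (39 + 36 + 30 + 30)/47 = 135/47

L = 135/47 = 2.8723 bits/symbol


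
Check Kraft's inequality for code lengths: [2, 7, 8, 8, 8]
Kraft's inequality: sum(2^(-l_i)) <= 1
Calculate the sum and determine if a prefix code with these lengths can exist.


Sum = 2^(-2) + 2^(-7) + 2^(-8) + 2^(-8) + 2^(-8)
    = 0.25 + 0.0078125 + 0.00390625 + 0.00390625 + 0.00390625
    = 69/256 = 0.26953125
Since 0.26953125 <= 1, Kraft's inequality IS satisfied.
A prefix code with these lengths CAN exist.

Kraft sum = 0.26953125. Satisfied.


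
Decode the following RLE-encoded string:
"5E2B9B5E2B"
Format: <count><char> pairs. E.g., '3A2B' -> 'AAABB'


Expanding each <count><char> pair:
  5E -> 'EEEEE'
  2B -> 'BB'
  9B -> 'BBBBBBBBB'
  5E -> 'EEEEE'
  2B -> 'BB'

Decoded = EEEEEBBBBBBBBBBBEEEEEBB


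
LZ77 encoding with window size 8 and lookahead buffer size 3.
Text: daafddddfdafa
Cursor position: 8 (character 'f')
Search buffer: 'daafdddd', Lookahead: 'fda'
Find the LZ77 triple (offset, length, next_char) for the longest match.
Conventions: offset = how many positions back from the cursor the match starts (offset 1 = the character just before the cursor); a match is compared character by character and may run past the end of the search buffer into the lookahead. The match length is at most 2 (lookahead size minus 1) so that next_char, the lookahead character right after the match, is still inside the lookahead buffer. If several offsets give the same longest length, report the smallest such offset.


Try each offset into the search buffer:
  offset=1 (pos 7, char 'd'): match length 0
  offset=2 (pos 6, char 'd'): match length 0
  offset=3 (pos 5, char 'd'): match length 0
  offset=4 (pos 4, char 'd'): match length 0
  offset=5 (pos 3, char 'f'): match length 2
  offset=6 (pos 2, char 'a'): match length 0
  offset=7 (pos 1, char 'a'): match length 0
  offset=8 (pos 0, char 'd'): match length 0
Longest match has length 2 at offset 5.
next_char = character at position 8 + 2 = 10 -> 'a'

Best match: offset=5, length=2 (matching 'fd' starting at position 3)
LZ77 triple: (5, 2, 'a')


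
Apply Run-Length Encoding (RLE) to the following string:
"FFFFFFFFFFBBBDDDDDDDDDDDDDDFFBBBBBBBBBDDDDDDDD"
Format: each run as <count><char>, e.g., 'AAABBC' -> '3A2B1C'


Scanning runs left to right:
  i=0: run of 'F' x 10 -> '10F'
  i=10: run of 'B' x 3 -> '3B'
  i=13: run of 'D' x 14 -> '14D'
  i=27: run of 'F' x 2 -> '2F'
  i=29: run of 'B' x 9 -> '9B'
  i=38: run of 'D' x 8 -> '8D'

RLE = 10F3B14D2F9B8D


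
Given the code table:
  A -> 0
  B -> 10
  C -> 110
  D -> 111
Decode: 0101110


Decoding:
0 -> A
10 -> B
111 -> D
0 -> A


Result: ABDA


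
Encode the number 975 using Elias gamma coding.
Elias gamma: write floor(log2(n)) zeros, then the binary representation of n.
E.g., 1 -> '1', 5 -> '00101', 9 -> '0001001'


num_bits = floor(log2(975)) + 1 = 10
leading_zeros = num_bits - 1 = 9
binary(975) = 1111001111

Elias gamma(975) = '000000000' + '1111001111' = 0000000001111001111 (19 bits)


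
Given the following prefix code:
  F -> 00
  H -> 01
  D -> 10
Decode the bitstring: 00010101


Decoding step by step:
Bits 00 -> F
Bits 01 -> H
Bits 01 -> H
Bits 01 -> H


Decoded message: FHHH


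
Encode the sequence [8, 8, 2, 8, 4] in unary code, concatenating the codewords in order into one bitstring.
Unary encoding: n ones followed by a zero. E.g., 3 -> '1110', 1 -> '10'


Encode each number as n ones followed by a terminating 0:
  8 -> 111111110 (9 bits)
  8 -> 111111110 (9 bits)
  2 -> 110 (3 bits)
  8 -> 111111110 (9 bits)
  4 -> 11110 (5 bits)
Total length = 9 + 9 + 3 + 9 + 5 = 35 bits.

Unary([8, 8, 2, 8, 4]) = 11111111011111111011011111111011110 (35 bits)


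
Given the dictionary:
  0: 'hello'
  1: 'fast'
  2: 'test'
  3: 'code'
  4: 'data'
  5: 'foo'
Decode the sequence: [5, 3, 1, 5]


Look up each index in the dictionary:
  5 -> 'foo'
  3 -> 'code'
  1 -> 'fast'
  5 -> 'foo'

Decoded: "foo code fast foo"


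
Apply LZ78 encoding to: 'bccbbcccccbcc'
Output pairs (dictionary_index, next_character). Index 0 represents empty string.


LZ78 encoding steps:
Dictionary: {0: ''}
Step 1: w='' (idx 0), next='b' -> output (0, 'b'), add 'b' as idx 1
Step 2: w='' (idx 0), next='c' -> output (0, 'c'), add 'c' as idx 2
Step 3: w='c' (idx 2), next='b' -> output (2, 'b'), add 'cb' as idx 3
Step 4: w='b' (idx 1), next='c' -> output (1, 'c'), add 'bc' as idx 4
Step 5: w='c' (idx 2), next='c' -> output (2, 'c'), add 'cc' as idx 5
Step 6: w='cc' (idx 5), next='b' -> output (5, 'b'), add 'ccb' as idx 6
Step 7: w='cc' (idx 5), end of input -> output (5, '')


Encoded: [(0, 'b'), (0, 'c'), (2, 'b'), (1, 'c'), (2, 'c'), (5, 'b'), (5, '')]


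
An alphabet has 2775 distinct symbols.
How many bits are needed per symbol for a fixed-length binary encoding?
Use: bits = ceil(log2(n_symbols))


log2(2775) = 11.4383
Bracket: 2^11 = 2048 < 2775 <= 2^12 = 4096
So ceil(log2(2775)) = 12

bits = ceil(log2(2775)) = ceil(11.4383) = 12 bits


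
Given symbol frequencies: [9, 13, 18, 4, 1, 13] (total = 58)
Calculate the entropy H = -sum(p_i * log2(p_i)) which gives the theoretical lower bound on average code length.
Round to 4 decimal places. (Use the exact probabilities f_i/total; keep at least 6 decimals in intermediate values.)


Per-symbol terms -p_i * log2(p_i) with p_i = f_i/58:
  p = 9/58 = 0.155172: log2(p) = -2.688056, -p*log2(p) = 0.417112
  p = 13/58 = 0.224138: log2(p) = -2.157541, -p*log2(p) = 0.483587
  p = 18/58 = 0.310345: log2(p) = -1.688056, -p*log2(p) = 0.523879
  p = 4/58 = 0.068966: log2(p) = -3.857981, -p*log2(p) = 0.266068
  p = 1/58 = 0.017241: log2(p) = -5.857981, -p*log2(p) = 0.101000
  p = 13/58 = 0.224138: log2(p) = -2.157541, -p*log2(p) = 0.483587
H = 0.417112 + 0.483587 + 0.523879 + 0.266068 + 0.101000 + 0.483587 = 2.275233

H = 2.2752 bits/symbol


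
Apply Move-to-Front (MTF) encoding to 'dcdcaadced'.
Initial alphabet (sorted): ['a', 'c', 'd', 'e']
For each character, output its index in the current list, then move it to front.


MTF encoding:
'd': index 2 in ['a', 'c', 'd', 'e'] -> ['d', 'a', 'c', 'e']
'c': index 2 in ['d', 'a', 'c', 'e'] -> ['c', 'd', 'a', 'e']
'd': index 1 in ['c', 'd', 'a', 'e'] -> ['d', 'c', 'a', 'e']
'c': index 1 in ['d', 'c', 'a', 'e'] -> ['c', 'd', 'a', 'e']
'a': index 2 in ['c', 'd', 'a', 'e'] -> ['a', 'c', 'd', 'e']
'a': index 0 in ['a', 'c', 'd', 'e'] -> ['a', 'c', 'd', 'e']
'd': index 2 in ['a', 'c', 'd', 'e'] -> ['d', 'a', 'c', 'e']
'c': index 2 in ['d', 'a', 'c', 'e'] -> ['c', 'd', 'a', 'e']
'e': index 3 in ['c', 'd', 'a', 'e'] -> ['e', 'c', 'd', 'a']
'd': index 2 in ['e', 'c', 'd', 'a'] -> ['d', 'e', 'c', 'a']


Output: [2, 2, 1, 1, 2, 0, 2, 2, 3, 2]


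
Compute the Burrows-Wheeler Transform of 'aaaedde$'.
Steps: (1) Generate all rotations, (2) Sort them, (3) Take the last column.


Rotations (sorted):
  0: $aaaedde -> last char: e
  1: aaaedde$ -> last char: $
  2: aaedde$a -> last char: a
  3: aedde$aa -> last char: a
  4: dde$aaae -> last char: e
  5: de$aaaed -> last char: d
  6: e$aaaedd -> last char: d
  7: edde$aaa -> last char: a


BWT = e$aaedda


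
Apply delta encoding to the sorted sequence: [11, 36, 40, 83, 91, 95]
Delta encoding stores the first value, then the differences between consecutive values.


First value: 11
Deltas:
  36 - 11 = 25
  40 - 36 = 4
  83 - 40 = 43
  91 - 83 = 8
  95 - 91 = 4


Delta encoded: [11, 25, 4, 43, 8, 4]


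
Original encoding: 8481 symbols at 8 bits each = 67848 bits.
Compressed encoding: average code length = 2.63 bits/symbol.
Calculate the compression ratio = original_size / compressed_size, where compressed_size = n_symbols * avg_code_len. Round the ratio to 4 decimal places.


original_size = n_symbols * orig_bits = 8481 * 8 = 67848 bits
compressed_size = n_symbols * avg_code_len = 8481 * 2.63 = 22305.03 bits
ratio = original_size / compressed_size = 67848 / 22305.03 = 3.0418

Compression ratio = 3.0418


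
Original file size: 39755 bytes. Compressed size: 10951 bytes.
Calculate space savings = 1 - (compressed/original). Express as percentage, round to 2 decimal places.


ratio = compressed/original = 10951/39755 = 0.275462
savings = 1 - ratio = 1 - 0.275462 = 0.724538
as a percentage: 0.724538 * 100 = 72.45%

Space savings = 1 - 10951/39755 = 72.45%


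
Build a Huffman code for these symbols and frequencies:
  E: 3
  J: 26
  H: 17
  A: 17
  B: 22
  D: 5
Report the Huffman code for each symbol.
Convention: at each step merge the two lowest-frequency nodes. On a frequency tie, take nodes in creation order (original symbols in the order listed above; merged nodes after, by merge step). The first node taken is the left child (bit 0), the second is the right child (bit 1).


Huffman tree construction:
Step 1: Merge E(3) + D(5) = 8
Step 2: Merge (E+D)(8) + H(17) = 25
Step 3: Merge A(17) + B(22) = 39
Step 4: Merge ((E+D)+H)(25) + J(26) = 51
Step 5: Merge (A+B)(39) + (((E+D)+H)+J)(51) = 90
Read each symbol's code off the tree from the root (left child = 0, right child = 1).

Codes:
  E: 1000 (length 4)
  J: 11 (length 2)
  H: 101 (length 3)
  A: 00 (length 2)
  B: 01 (length 2)
  D: 1001 (length 4)
Average code length: 213/90 = 2.3667 bits/symbol


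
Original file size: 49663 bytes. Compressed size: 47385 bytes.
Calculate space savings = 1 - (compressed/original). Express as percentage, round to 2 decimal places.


ratio = compressed/original = 47385/49663 = 0.954131
savings = 1 - ratio = 1 - 0.954131 = 0.045869
as a percentage: 0.045869 * 100 = 4.59%

Space savings = 1 - 47385/49663 = 4.59%


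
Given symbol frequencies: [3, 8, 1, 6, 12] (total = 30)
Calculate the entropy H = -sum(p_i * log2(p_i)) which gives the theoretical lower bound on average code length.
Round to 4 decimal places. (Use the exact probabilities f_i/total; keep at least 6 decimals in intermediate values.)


Per-symbol terms -p_i * log2(p_i) with p_i = f_i/30:
  p = 3/30 = 0.100000: log2(p) = -3.321928, -p*log2(p) = 0.332193
  p = 8/30 = 0.266667: log2(p) = -1.906891, -p*log2(p) = 0.508504
  p = 1/30 = 0.033333: log2(p) = -4.906891, -p*log2(p) = 0.163563
  p = 6/30 = 0.200000: log2(p) = -2.321928, -p*log2(p) = 0.464386
  p = 12/30 = 0.400000: log2(p) = -1.321928, -p*log2(p) = 0.528771
H = 0.332193 + 0.508504 + 0.163563 + 0.464386 + 0.528771 = 1.997417

H = 1.9974 bits/symbol


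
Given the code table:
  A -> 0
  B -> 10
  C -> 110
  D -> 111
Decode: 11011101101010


Decoding:
110 -> C
111 -> D
0 -> A
110 -> C
10 -> B
10 -> B


Result: CDACBB


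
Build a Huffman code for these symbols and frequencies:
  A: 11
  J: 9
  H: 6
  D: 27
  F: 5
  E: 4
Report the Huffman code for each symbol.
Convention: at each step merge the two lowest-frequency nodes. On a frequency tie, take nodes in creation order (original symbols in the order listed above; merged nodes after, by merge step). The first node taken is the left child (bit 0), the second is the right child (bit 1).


Huffman tree construction:
Step 1: Merge E(4) + F(5) = 9
Step 2: Merge H(6) + J(9) = 15
Step 3: Merge (E+F)(9) + A(11) = 20
Step 4: Merge (H+J)(15) + ((E+F)+A)(20) = 35
Step 5: Merge D(27) + ((H+J)+((E+F)+A))(35) = 62
Read each symbol's code off the tree from the root (left child = 0, right child = 1).

Codes:
  A: 111 (length 3)
  J: 101 (length 3)
  H: 100 (length 3)
  D: 0 (length 1)
  F: 1101 (length 4)
  E: 1100 (length 4)
Average code length: 141/62 = 2.2742 bits/symbol


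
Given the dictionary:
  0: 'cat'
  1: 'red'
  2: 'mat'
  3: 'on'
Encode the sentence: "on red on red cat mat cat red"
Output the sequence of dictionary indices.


Look up each word in the dictionary:
  'on' -> 3
  'red' -> 1
  'on' -> 3
  'red' -> 1
  'cat' -> 0
  'mat' -> 2
  'cat' -> 0
  'red' -> 1

Encoded: [3, 1, 3, 1, 0, 2, 0, 1]


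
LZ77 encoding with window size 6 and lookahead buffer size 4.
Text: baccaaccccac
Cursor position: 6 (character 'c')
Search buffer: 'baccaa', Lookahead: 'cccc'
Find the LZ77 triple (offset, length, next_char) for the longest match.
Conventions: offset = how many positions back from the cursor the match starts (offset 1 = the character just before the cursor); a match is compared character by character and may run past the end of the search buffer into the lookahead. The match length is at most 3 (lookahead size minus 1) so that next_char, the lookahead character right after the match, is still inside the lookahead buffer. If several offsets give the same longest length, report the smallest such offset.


Try each offset into the search buffer:
  offset=1 (pos 5, char 'a'): match length 0
  offset=2 (pos 4, char 'a'): match length 0
  offset=3 (pos 3, char 'c'): match length 1
  offset=4 (pos 2, char 'c'): match length 2
  offset=5 (pos 1, char 'a'): match length 0
  offset=6 (pos 0, char 'b'): match length 0
Longest match has length 2 at offset 4.
next_char = character at position 6 + 2 = 8 -> 'c'

Best match: offset=4, length=2 (matching 'cc' starting at position 2)
LZ77 triple: (4, 2, 'c')


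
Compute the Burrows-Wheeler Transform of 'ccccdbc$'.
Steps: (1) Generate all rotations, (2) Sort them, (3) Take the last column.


Rotations (sorted):
  0: $ccccdbc -> last char: c
  1: bc$ccccd -> last char: d
  2: c$ccccdb -> last char: b
  3: ccccdbc$ -> last char: $
  4: cccdbc$c -> last char: c
  5: ccdbc$cc -> last char: c
  6: cdbc$ccc -> last char: c
  7: dbc$cccc -> last char: c


BWT = cdb$cccc


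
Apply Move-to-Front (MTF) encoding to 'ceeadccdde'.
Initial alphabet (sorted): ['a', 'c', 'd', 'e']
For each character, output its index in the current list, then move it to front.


MTF encoding:
'c': index 1 in ['a', 'c', 'd', 'e'] -> ['c', 'a', 'd', 'e']
'e': index 3 in ['c', 'a', 'd', 'e'] -> ['e', 'c', 'a', 'd']
'e': index 0 in ['e', 'c', 'a', 'd'] -> ['e', 'c', 'a', 'd']
'a': index 2 in ['e', 'c', 'a', 'd'] -> ['a', 'e', 'c', 'd']
'd': index 3 in ['a', 'e', 'c', 'd'] -> ['d', 'a', 'e', 'c']
'c': index 3 in ['d', 'a', 'e', 'c'] -> ['c', 'd', 'a', 'e']
'c': index 0 in ['c', 'd', 'a', 'e'] -> ['c', 'd', 'a', 'e']
'd': index 1 in ['c', 'd', 'a', 'e'] -> ['d', 'c', 'a', 'e']
'd': index 0 in ['d', 'c', 'a', 'e'] -> ['d', 'c', 'a', 'e']
'e': index 3 in ['d', 'c', 'a', 'e'] -> ['e', 'd', 'c', 'a']


Output: [1, 3, 0, 2, 3, 3, 0, 1, 0, 3]


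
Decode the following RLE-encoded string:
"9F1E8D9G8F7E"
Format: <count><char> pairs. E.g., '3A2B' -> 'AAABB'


Expanding each <count><char> pair:
  9F -> 'FFFFFFFFF'
  1E -> 'E'
  8D -> 'DDDDDDDD'
  9G -> 'GGGGGGGGG'
  8F -> 'FFFFFFFF'
  7E -> 'EEEEEEE'

Decoded = FFFFFFFFFEDDDDDDDDGGGGGGGGGFFFFFFFFEEEEEEE


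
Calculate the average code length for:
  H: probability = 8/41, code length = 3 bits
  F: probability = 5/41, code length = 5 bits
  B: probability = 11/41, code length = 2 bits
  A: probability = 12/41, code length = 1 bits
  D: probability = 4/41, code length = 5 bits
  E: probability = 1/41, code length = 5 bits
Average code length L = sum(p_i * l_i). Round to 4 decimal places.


Weighted contributions p_i * l_i:
  H: (8/41) * 3 = 24/41
  F: (5/41) * 5 = 25/41
  B: (11/41) * 2 = 22/41
  A: (12/41) * 1 = 12/41
  D: (4/41) * 5 = 20/41
  E: (1/41) * 5 = 5/41
Sum = (24 + 25 + 22 + 12 + 20 + 5)/41 = 108/41

L = 108/41 = 2.6341 bits/symbol


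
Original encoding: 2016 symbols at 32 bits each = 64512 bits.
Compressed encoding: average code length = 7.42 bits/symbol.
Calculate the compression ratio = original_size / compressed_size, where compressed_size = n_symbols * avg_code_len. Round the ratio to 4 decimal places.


original_size = n_symbols * orig_bits = 2016 * 32 = 64512 bits
compressed_size = n_symbols * avg_code_len = 2016 * 7.42 = 14958.72 bits
ratio = original_size / compressed_size = 64512 / 14958.72 = 4.3127

Compression ratio = 4.3127


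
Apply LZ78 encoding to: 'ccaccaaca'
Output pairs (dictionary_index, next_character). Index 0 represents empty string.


LZ78 encoding steps:
Dictionary: {0: ''}
Step 1: w='' (idx 0), next='c' -> output (0, 'c'), add 'c' as idx 1
Step 2: w='c' (idx 1), next='a' -> output (1, 'a'), add 'ca' as idx 2
Step 3: w='c' (idx 1), next='c' -> output (1, 'c'), add 'cc' as idx 3
Step 4: w='' (idx 0), next='a' -> output (0, 'a'), add 'a' as idx 4
Step 5: w='a' (idx 4), next='c' -> output (4, 'c'), add 'ac' as idx 5
Step 6: w='a' (idx 4), end of input -> output (4, '')


Encoded: [(0, 'c'), (1, 'a'), (1, 'c'), (0, 'a'), (4, 'c'), (4, '')]


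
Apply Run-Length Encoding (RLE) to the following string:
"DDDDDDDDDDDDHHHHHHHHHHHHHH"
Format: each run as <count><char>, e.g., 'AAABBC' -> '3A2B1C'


Scanning runs left to right:
  i=0: run of 'D' x 12 -> '12D'
  i=12: run of 'H' x 14 -> '14H'

RLE = 12D14H


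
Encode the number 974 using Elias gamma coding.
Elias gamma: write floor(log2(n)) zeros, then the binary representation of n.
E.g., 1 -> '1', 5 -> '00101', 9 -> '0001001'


num_bits = floor(log2(974)) + 1 = 10
leading_zeros = num_bits - 1 = 9
binary(974) = 1111001110

Elias gamma(974) = '000000000' + '1111001110' = 0000000001111001110 (19 bits)


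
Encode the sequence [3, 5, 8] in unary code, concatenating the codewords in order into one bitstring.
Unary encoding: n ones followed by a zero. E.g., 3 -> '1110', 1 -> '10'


Encode each number as n ones followed by a terminating 0:
  3 -> 1110 (4 bits)
  5 -> 111110 (6 bits)
  8 -> 111111110 (9 bits)
Total length = 4 + 6 + 9 = 19 bits.

Unary([3, 5, 8]) = 1110111110111111110 (19 bits)


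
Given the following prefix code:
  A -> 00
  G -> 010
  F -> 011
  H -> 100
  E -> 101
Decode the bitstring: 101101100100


Decoding step by step:
Bits 101 -> E
Bits 101 -> E
Bits 100 -> H
Bits 100 -> H


Decoded message: EEHH


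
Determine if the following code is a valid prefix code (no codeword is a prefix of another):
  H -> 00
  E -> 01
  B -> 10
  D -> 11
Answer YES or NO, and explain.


Checking each pair (does one codeword prefix another?):
  H='00' vs E='01': no prefix
  H='00' vs B='10': no prefix
  H='00' vs D='11': no prefix
  E='01' vs H='00': no prefix
  E='01' vs B='10': no prefix
  E='01' vs D='11': no prefix
  B='10' vs H='00': no prefix
  B='10' vs E='01': no prefix
  B='10' vs D='11': no prefix
  D='11' vs H='00': no prefix
  D='11' vs E='01': no prefix
  D='11' vs B='10': no prefix
No violation found over all pairs.

YES -- this is a valid prefix code. No codeword is a prefix of any other codeword.


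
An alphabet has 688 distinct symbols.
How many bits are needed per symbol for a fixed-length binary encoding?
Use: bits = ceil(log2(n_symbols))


log2(688) = 9.4263
Bracket: 2^9 = 512 < 688 <= 2^10 = 1024
So ceil(log2(688)) = 10

bits = ceil(log2(688)) = ceil(9.4263) = 10 bits


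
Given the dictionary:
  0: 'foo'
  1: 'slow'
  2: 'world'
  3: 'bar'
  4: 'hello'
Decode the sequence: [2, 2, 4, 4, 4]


Look up each index in the dictionary:
  2 -> 'world'
  2 -> 'world'
  4 -> 'hello'
  4 -> 'hello'
  4 -> 'hello'

Decoded: "world world hello hello hello"


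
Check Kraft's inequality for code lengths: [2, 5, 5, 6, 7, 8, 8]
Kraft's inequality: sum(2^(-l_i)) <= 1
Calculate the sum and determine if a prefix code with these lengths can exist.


Sum = 2^(-2) + 2^(-5) + 2^(-5) + 2^(-6) + 2^(-7) + 2^(-8) + 2^(-8)
    = 0.25 + 0.03125 + 0.03125 + 0.015625 + 0.0078125 + 0.00390625 + 0.00390625
    = 88/256 = 0.34375
Since 0.34375 <= 1, Kraft's inequality IS satisfied.
A prefix code with these lengths CAN exist.

Kraft sum = 0.34375. Satisfied.


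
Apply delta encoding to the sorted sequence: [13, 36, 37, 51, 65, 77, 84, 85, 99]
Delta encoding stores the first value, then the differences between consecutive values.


First value: 13
Deltas:
  36 - 13 = 23
  37 - 36 = 1
  51 - 37 = 14
  65 - 51 = 14
  77 - 65 = 12
  84 - 77 = 7
  85 - 84 = 1
  99 - 85 = 14


Delta encoded: [13, 23, 1, 14, 14, 12, 7, 1, 14]


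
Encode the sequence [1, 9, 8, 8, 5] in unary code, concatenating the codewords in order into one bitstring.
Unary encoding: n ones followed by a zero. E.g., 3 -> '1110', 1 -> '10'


Encode each number as n ones followed by a terminating 0:
  1 -> 10 (2 bits)
  9 -> 1111111110 (10 bits)
  8 -> 111111110 (9 bits)
  8 -> 111111110 (9 bits)
  5 -> 111110 (6 bits)
Total length = 2 + 10 + 9 + 9 + 6 = 36 bits.

Unary([1, 9, 8, 8, 5]) = 101111111110111111110111111110111110 (36 bits)


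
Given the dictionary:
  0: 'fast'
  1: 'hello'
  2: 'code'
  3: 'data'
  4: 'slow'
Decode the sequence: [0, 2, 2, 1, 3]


Look up each index in the dictionary:
  0 -> 'fast'
  2 -> 'code'
  2 -> 'code'
  1 -> 'hello'
  3 -> 'data'

Decoded: "fast code code hello data"


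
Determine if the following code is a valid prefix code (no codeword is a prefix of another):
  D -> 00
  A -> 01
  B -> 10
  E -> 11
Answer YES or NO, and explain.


Checking each pair (does one codeword prefix another?):
  D='00' vs A='01': no prefix
  D='00' vs B='10': no prefix
  D='00' vs E='11': no prefix
  A='01' vs D='00': no prefix
  A='01' vs B='10': no prefix
  A='01' vs E='11': no prefix
  B='10' vs D='00': no prefix
  B='10' vs A='01': no prefix
  B='10' vs E='11': no prefix
  E='11' vs D='00': no prefix
  E='11' vs A='01': no prefix
  E='11' vs B='10': no prefix
No violation found over all pairs.

YES -- this is a valid prefix code. No codeword is a prefix of any other codeword.
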